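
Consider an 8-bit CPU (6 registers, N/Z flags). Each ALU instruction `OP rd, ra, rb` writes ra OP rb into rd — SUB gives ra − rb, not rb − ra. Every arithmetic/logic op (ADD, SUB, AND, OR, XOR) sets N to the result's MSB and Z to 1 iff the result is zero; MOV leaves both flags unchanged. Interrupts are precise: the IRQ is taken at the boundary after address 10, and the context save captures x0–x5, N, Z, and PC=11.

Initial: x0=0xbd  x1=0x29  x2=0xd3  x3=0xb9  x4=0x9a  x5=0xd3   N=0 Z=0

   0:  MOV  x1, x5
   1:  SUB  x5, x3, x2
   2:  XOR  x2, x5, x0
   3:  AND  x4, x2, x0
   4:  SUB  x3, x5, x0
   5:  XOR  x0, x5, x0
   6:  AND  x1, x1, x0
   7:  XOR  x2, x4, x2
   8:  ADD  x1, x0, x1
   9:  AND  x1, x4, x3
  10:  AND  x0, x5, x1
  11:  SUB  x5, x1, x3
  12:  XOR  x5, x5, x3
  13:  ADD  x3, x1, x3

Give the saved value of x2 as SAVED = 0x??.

SAVED = 0x42

after  0: x0=0xbd x1=0xd3 x2=0xd3 x3=0xb9 x4=0x9a x5=0xd3  N=0 Z=0
after  1: x0=0xbd x1=0xd3 x2=0xd3 x3=0xb9 x4=0x9a x5=0xe6  N=1 Z=0
after  2: x0=0xbd x1=0xd3 x2=0x5b x3=0xb9 x4=0x9a x5=0xe6  N=0 Z=0
after  3: x0=0xbd x1=0xd3 x2=0x5b x3=0xb9 x4=0x19 x5=0xe6  N=0 Z=0
after  4: x0=0xbd x1=0xd3 x2=0x5b x3=0x29 x4=0x19 x5=0xe6  N=0 Z=0
after  5: x0=0x5b x1=0xd3 x2=0x5b x3=0x29 x4=0x19 x5=0xe6  N=0 Z=0
after  6: x0=0x5b x1=0x53 x2=0x5b x3=0x29 x4=0x19 x5=0xe6  N=0 Z=0
after  7: x0=0x5b x1=0x53 x2=0x42 x3=0x29 x4=0x19 x5=0xe6  N=0 Z=0
after  8: x0=0x5b x1=0xae x2=0x42 x3=0x29 x4=0x19 x5=0xe6  N=1 Z=0
after  9: x0=0x5b x1=0x09 x2=0x42 x3=0x29 x4=0x19 x5=0xe6  N=0 Z=0
after 10: x0=0x00 x1=0x09 x2=0x42 x3=0x29 x4=0x19 x5=0xe6  N=0 Z=1
-- IRQ taken; context saved, return-PC = 11 --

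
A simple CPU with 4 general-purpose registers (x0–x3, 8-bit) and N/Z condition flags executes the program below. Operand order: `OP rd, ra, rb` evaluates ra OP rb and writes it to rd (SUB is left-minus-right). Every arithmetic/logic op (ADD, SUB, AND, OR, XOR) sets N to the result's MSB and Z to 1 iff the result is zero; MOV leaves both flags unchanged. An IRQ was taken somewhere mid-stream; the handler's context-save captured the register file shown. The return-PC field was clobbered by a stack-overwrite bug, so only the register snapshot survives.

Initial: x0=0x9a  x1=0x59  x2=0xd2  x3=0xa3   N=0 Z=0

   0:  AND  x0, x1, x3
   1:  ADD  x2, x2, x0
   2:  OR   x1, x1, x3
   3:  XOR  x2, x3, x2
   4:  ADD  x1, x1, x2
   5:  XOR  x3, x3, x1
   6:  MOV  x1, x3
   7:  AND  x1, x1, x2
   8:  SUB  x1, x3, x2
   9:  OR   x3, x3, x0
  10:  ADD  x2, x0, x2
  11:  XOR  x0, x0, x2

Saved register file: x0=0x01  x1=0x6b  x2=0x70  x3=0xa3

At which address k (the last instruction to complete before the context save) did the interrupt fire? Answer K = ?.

K = 4

after  0: x0=0x01 x1=0x59 x2=0xd2 x3=0xa3  N=0 Z=0
after  1: x0=0x01 x1=0x59 x2=0xd3 x3=0xa3  N=1 Z=0
after  2: x0=0x01 x1=0xfb x2=0xd3 x3=0xa3  N=1 Z=0
after  3: x0=0x01 x1=0xfb x2=0x70 x3=0xa3  N=0 Z=0
after  4: x0=0x01 x1=0x6b x2=0x70 x3=0xa3  N=0 Z=0
-- IRQ taken; context saved, return-PC = 5 --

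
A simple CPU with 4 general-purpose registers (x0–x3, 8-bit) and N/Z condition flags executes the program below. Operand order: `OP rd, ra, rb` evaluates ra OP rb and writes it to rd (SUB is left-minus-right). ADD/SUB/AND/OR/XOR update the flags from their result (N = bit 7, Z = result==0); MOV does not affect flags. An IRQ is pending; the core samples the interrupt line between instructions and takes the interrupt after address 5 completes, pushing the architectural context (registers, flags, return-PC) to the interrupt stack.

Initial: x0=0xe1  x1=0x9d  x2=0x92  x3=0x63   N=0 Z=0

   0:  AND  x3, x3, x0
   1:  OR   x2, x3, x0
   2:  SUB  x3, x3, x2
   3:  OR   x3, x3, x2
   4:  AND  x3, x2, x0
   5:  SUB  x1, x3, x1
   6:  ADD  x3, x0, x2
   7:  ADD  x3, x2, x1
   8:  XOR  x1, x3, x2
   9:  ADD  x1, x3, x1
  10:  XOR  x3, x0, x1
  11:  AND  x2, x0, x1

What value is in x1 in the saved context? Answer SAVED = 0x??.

SAVED = 0x44

after  0: x0=0xe1 x1=0x9d x2=0x92 x3=0x61  N=0 Z=0
after  1: x0=0xe1 x1=0x9d x2=0xe1 x3=0x61  N=1 Z=0
after  2: x0=0xe1 x1=0x9d x2=0xe1 x3=0x80  N=1 Z=0
after  3: x0=0xe1 x1=0x9d x2=0xe1 x3=0xe1  N=1 Z=0
after  4: x0=0xe1 x1=0x9d x2=0xe1 x3=0xe1  N=1 Z=0
after  5: x0=0xe1 x1=0x44 x2=0xe1 x3=0xe1  N=0 Z=0
-- IRQ taken; context saved, return-PC = 6 --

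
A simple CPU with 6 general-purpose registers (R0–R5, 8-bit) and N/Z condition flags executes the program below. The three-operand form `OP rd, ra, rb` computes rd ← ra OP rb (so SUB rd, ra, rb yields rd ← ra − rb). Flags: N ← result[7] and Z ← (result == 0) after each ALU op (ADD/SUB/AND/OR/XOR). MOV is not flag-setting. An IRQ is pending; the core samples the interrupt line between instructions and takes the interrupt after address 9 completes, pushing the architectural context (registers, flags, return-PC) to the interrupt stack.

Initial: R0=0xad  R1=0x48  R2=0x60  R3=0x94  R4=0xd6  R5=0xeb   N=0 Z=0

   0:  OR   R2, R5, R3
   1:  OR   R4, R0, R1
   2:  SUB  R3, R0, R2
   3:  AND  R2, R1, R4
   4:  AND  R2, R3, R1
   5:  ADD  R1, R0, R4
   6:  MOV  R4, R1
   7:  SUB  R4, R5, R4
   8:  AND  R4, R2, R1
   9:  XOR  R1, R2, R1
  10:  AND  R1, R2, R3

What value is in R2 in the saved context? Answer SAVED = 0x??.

SAVED = 0x08

after  0: R0=0xad R1=0x48 R2=0xff R3=0x94 R4=0xd6 R5=0xeb  N=1 Z=0
after  1: R0=0xad R1=0x48 R2=0xff R3=0x94 R4=0xed R5=0xeb  N=1 Z=0
after  2: R0=0xad R1=0x48 R2=0xff R3=0xae R4=0xed R5=0xeb  N=1 Z=0
after  3: R0=0xad R1=0x48 R2=0x48 R3=0xae R4=0xed R5=0xeb  N=0 Z=0
after  4: R0=0xad R1=0x48 R2=0x08 R3=0xae R4=0xed R5=0xeb  N=0 Z=0
after  5: R0=0xad R1=0x9a R2=0x08 R3=0xae R4=0xed R5=0xeb  N=1 Z=0
after  6: R0=0xad R1=0x9a R2=0x08 R3=0xae R4=0x9a R5=0xeb  N=1 Z=0
after  7: R0=0xad R1=0x9a R2=0x08 R3=0xae R4=0x51 R5=0xeb  N=0 Z=0
after  8: R0=0xad R1=0x9a R2=0x08 R3=0xae R4=0x08 R5=0xeb  N=0 Z=0
after  9: R0=0xad R1=0x92 R2=0x08 R3=0xae R4=0x08 R5=0xeb  N=1 Z=0
-- IRQ taken; context saved, return-PC = 10 --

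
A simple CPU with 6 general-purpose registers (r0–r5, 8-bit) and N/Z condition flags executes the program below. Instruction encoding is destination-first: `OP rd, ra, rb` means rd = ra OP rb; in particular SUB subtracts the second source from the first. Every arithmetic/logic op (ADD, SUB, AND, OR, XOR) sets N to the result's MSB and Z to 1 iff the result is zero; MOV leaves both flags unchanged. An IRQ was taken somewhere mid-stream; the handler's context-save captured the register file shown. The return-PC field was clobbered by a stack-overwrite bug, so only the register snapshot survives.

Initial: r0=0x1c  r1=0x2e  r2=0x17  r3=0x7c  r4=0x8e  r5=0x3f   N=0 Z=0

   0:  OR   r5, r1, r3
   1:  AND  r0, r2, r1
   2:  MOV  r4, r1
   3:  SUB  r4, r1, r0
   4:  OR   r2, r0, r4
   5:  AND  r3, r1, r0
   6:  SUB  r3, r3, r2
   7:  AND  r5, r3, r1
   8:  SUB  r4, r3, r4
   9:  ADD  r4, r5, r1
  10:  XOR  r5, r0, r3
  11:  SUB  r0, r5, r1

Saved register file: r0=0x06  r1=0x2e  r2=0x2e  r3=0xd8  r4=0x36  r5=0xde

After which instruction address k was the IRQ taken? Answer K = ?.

after  0: r0=0x1c r1=0x2e r2=0x17 r3=0x7c r4=0x8e r5=0x7e  N=0 Z=0
after  1: r0=0x06 r1=0x2e r2=0x17 r3=0x7c r4=0x8e r5=0x7e  N=0 Z=0
after  2: r0=0x06 r1=0x2e r2=0x17 r3=0x7c r4=0x2e r5=0x7e  N=0 Z=0
after  3: r0=0x06 r1=0x2e r2=0x17 r3=0x7c r4=0x28 r5=0x7e  N=0 Z=0
after  4: r0=0x06 r1=0x2e r2=0x2e r3=0x7c r4=0x28 r5=0x7e  N=0 Z=0
after  5: r0=0x06 r1=0x2e r2=0x2e r3=0x06 r4=0x28 r5=0x7e  N=0 Z=0
after  6: r0=0x06 r1=0x2e r2=0x2e r3=0xd8 r4=0x28 r5=0x7e  N=1 Z=0
after  7: r0=0x06 r1=0x2e r2=0x2e r3=0xd8 r4=0x28 r5=0x08  N=0 Z=0
after  8: r0=0x06 r1=0x2e r2=0x2e r3=0xd8 r4=0xb0 r5=0x08  N=1 Z=0
after  9: r0=0x06 r1=0x2e r2=0x2e r3=0xd8 r4=0x36 r5=0x08  N=0 Z=0
after 10: r0=0x06 r1=0x2e r2=0x2e r3=0xd8 r4=0x36 r5=0xde  N=1 Z=0
-- IRQ taken; context saved, return-PC = 11 --

K = 10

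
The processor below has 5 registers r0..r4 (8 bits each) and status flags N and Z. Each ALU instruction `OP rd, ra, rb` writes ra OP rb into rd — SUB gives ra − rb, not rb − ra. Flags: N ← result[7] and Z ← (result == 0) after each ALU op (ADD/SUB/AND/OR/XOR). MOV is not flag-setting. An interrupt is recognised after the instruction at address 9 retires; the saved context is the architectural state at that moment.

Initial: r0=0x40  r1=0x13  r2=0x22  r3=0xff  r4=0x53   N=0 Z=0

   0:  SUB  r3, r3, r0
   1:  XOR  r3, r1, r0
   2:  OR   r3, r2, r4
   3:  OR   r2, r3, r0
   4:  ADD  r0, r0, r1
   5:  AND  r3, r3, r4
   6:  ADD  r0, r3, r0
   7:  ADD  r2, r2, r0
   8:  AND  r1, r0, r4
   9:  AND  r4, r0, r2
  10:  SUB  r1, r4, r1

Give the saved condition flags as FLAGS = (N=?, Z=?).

FLAGS = (N=0, Z=1)

after  0: r0=0x40 r1=0x13 r2=0x22 r3=0xbf r4=0x53  N=1 Z=0
after  1: r0=0x40 r1=0x13 r2=0x22 r3=0x53 r4=0x53  N=0 Z=0
after  2: r0=0x40 r1=0x13 r2=0x22 r3=0x73 r4=0x53  N=0 Z=0
after  3: r0=0x40 r1=0x13 r2=0x73 r3=0x73 r4=0x53  N=0 Z=0
after  4: r0=0x53 r1=0x13 r2=0x73 r3=0x73 r4=0x53  N=0 Z=0
after  5: r0=0x53 r1=0x13 r2=0x73 r3=0x53 r4=0x53  N=0 Z=0
after  6: r0=0xa6 r1=0x13 r2=0x73 r3=0x53 r4=0x53  N=1 Z=0
after  7: r0=0xa6 r1=0x13 r2=0x19 r3=0x53 r4=0x53  N=0 Z=0
after  8: r0=0xa6 r1=0x02 r2=0x19 r3=0x53 r4=0x53  N=0 Z=0
after  9: r0=0xa6 r1=0x02 r2=0x19 r3=0x53 r4=0x00  N=0 Z=1
-- IRQ taken; context saved, return-PC = 10 --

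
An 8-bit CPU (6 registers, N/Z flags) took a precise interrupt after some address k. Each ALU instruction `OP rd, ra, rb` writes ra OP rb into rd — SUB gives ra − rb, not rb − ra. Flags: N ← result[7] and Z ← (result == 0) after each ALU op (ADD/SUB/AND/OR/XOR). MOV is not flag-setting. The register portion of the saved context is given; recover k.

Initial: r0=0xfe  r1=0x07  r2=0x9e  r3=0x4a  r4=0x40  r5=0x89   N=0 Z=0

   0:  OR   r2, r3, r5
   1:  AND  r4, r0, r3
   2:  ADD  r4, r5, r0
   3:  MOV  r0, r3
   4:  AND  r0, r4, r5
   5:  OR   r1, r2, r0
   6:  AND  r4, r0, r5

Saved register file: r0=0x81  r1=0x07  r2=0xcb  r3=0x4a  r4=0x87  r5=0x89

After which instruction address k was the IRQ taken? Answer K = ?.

after  0: r0=0xfe r1=0x07 r2=0xcb r3=0x4a r4=0x40 r5=0x89  N=1 Z=0
after  1: r0=0xfe r1=0x07 r2=0xcb r3=0x4a r4=0x4a r5=0x89  N=0 Z=0
after  2: r0=0xfe r1=0x07 r2=0xcb r3=0x4a r4=0x87 r5=0x89  N=1 Z=0
after  3: r0=0x4a r1=0x07 r2=0xcb r3=0x4a r4=0x87 r5=0x89  N=1 Z=0
after  4: r0=0x81 r1=0x07 r2=0xcb r3=0x4a r4=0x87 r5=0x89  N=1 Z=0
-- IRQ taken; context saved, return-PC = 5 --

K = 4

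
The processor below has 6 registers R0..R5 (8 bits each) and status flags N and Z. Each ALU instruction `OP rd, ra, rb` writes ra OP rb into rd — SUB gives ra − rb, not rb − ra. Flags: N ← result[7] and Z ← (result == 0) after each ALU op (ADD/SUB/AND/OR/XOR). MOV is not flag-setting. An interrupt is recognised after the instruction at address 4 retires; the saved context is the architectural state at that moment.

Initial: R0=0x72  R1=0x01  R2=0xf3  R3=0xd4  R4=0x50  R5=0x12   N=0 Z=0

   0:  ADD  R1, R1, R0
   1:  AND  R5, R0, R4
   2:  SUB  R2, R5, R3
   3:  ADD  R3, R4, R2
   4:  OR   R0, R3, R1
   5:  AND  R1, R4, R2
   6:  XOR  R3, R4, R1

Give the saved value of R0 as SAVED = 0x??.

SAVED = 0xff

after  0: R0=0x72 R1=0x73 R2=0xf3 R3=0xd4 R4=0x50 R5=0x12  N=0 Z=0
after  1: R0=0x72 R1=0x73 R2=0xf3 R3=0xd4 R4=0x50 R5=0x50  N=0 Z=0
after  2: R0=0x72 R1=0x73 R2=0x7c R3=0xd4 R4=0x50 R5=0x50  N=0 Z=0
after  3: R0=0x72 R1=0x73 R2=0x7c R3=0xcc R4=0x50 R5=0x50  N=1 Z=0
after  4: R0=0xff R1=0x73 R2=0x7c R3=0xcc R4=0x50 R5=0x50  N=1 Z=0
-- IRQ taken; context saved, return-PC = 5 --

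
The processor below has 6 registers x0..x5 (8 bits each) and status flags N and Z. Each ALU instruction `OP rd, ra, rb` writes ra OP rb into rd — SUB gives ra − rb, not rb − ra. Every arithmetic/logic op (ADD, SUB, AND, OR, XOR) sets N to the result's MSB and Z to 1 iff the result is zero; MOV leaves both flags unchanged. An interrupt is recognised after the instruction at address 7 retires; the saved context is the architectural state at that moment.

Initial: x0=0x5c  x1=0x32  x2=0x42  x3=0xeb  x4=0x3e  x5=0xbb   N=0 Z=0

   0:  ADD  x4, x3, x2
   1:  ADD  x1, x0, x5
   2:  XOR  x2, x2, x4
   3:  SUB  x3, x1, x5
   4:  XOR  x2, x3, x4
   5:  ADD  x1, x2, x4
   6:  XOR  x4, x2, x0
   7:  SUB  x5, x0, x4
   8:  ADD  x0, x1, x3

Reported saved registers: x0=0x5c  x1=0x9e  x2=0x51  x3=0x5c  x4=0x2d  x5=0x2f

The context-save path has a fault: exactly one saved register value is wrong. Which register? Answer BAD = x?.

BAD = x2

after  0: x0=0x5c x1=0x32 x2=0x42 x3=0xeb x4=0x2d x5=0xbb  N=0 Z=0
after  1: x0=0x5c x1=0x17 x2=0x42 x3=0xeb x4=0x2d x5=0xbb  N=0 Z=0
after  2: x0=0x5c x1=0x17 x2=0x6f x3=0xeb x4=0x2d x5=0xbb  N=0 Z=0
after  3: x0=0x5c x1=0x17 x2=0x6f x3=0x5c x4=0x2d x5=0xbb  N=0 Z=0
after  4: x0=0x5c x1=0x17 x2=0x71 x3=0x5c x4=0x2d x5=0xbb  N=0 Z=0
after  5: x0=0x5c x1=0x9e x2=0x71 x3=0x5c x4=0x2d x5=0xbb  N=1 Z=0
after  6: x0=0x5c x1=0x9e x2=0x71 x3=0x5c x4=0x2d x5=0xbb  N=0 Z=0
after  7: x0=0x5c x1=0x9e x2=0x71 x3=0x5c x4=0x2d x5=0x2f  N=0 Z=0
-- IRQ taken; context saved, return-PC = 8 --
mismatch: x2: reported 0x51 vs actual 0x71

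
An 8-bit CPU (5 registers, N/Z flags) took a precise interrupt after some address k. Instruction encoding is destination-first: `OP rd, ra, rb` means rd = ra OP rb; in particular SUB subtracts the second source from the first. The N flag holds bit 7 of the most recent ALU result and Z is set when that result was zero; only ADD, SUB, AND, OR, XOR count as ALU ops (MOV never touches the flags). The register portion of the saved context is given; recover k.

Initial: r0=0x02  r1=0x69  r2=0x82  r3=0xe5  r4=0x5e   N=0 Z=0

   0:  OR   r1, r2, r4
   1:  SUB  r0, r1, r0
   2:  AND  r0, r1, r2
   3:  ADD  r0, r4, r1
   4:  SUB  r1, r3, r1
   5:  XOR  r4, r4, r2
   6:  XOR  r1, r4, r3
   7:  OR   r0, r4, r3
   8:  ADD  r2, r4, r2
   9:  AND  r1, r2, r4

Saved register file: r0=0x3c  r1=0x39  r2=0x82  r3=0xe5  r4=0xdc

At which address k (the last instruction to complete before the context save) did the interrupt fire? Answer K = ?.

after  0: r0=0x02 r1=0xde r2=0x82 r3=0xe5 r4=0x5e  N=1 Z=0
after  1: r0=0xdc r1=0xde r2=0x82 r3=0xe5 r4=0x5e  N=1 Z=0
after  2: r0=0x82 r1=0xde r2=0x82 r3=0xe5 r4=0x5e  N=1 Z=0
after  3: r0=0x3c r1=0xde r2=0x82 r3=0xe5 r4=0x5e  N=0 Z=0
after  4: r0=0x3c r1=0x07 r2=0x82 r3=0xe5 r4=0x5e  N=0 Z=0
after  5: r0=0x3c r1=0x07 r2=0x82 r3=0xe5 r4=0xdc  N=1 Z=0
after  6: r0=0x3c r1=0x39 r2=0x82 r3=0xe5 r4=0xdc  N=0 Z=0
-- IRQ taken; context saved, return-PC = 7 --

K = 6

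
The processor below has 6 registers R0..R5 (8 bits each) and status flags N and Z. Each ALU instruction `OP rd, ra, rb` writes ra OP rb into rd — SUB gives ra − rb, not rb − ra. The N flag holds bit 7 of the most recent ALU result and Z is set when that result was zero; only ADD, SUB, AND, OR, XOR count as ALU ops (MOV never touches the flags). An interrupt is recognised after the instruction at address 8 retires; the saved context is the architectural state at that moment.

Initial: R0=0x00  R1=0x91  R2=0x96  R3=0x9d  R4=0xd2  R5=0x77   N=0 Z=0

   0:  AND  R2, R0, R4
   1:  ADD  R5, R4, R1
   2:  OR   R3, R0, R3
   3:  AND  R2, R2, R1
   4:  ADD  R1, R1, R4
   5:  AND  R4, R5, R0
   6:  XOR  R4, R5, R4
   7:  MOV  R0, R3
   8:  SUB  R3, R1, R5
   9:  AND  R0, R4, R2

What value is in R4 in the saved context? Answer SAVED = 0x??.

SAVED = 0x63

after  0: R0=0x00 R1=0x91 R2=0x00 R3=0x9d R4=0xd2 R5=0x77  N=0 Z=1
after  1: R0=0x00 R1=0x91 R2=0x00 R3=0x9d R4=0xd2 R5=0x63  N=0 Z=0
after  2: R0=0x00 R1=0x91 R2=0x00 R3=0x9d R4=0xd2 R5=0x63  N=1 Z=0
after  3: R0=0x00 R1=0x91 R2=0x00 R3=0x9d R4=0xd2 R5=0x63  N=0 Z=1
after  4: R0=0x00 R1=0x63 R2=0x00 R3=0x9d R4=0xd2 R5=0x63  N=0 Z=0
after  5: R0=0x00 R1=0x63 R2=0x00 R3=0x9d R4=0x00 R5=0x63  N=0 Z=1
after  6: R0=0x00 R1=0x63 R2=0x00 R3=0x9d R4=0x63 R5=0x63  N=0 Z=0
after  7: R0=0x9d R1=0x63 R2=0x00 R3=0x9d R4=0x63 R5=0x63  N=0 Z=0
after  8: R0=0x9d R1=0x63 R2=0x00 R3=0x00 R4=0x63 R5=0x63  N=0 Z=1
-- IRQ taken; context saved, return-PC = 9 --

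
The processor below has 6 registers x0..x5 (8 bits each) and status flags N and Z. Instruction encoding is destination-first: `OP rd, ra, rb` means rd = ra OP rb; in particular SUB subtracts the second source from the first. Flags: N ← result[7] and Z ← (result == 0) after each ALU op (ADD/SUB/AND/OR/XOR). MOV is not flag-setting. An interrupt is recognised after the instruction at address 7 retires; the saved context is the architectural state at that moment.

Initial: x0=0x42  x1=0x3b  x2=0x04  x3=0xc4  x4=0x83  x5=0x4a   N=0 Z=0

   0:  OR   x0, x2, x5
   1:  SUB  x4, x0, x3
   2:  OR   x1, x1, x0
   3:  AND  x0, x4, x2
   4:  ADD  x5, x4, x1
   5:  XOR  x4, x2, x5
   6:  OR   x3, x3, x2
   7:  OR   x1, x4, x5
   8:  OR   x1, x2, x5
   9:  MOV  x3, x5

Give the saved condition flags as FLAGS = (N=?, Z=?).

FLAGS = (N=0, Z=0)

after  0: x0=0x4e x1=0x3b x2=0x04 x3=0xc4 x4=0x83 x5=0x4a  N=0 Z=0
after  1: x0=0x4e x1=0x3b x2=0x04 x3=0xc4 x4=0x8a x5=0x4a  N=1 Z=0
after  2: x0=0x4e x1=0x7f x2=0x04 x3=0xc4 x4=0x8a x5=0x4a  N=0 Z=0
after  3: x0=0x00 x1=0x7f x2=0x04 x3=0xc4 x4=0x8a x5=0x4a  N=0 Z=1
after  4: x0=0x00 x1=0x7f x2=0x04 x3=0xc4 x4=0x8a x5=0x09  N=0 Z=0
after  5: x0=0x00 x1=0x7f x2=0x04 x3=0xc4 x4=0x0d x5=0x09  N=0 Z=0
after  6: x0=0x00 x1=0x7f x2=0x04 x3=0xc4 x4=0x0d x5=0x09  N=1 Z=0
after  7: x0=0x00 x1=0x0d x2=0x04 x3=0xc4 x4=0x0d x5=0x09  N=0 Z=0
-- IRQ taken; context saved, return-PC = 8 --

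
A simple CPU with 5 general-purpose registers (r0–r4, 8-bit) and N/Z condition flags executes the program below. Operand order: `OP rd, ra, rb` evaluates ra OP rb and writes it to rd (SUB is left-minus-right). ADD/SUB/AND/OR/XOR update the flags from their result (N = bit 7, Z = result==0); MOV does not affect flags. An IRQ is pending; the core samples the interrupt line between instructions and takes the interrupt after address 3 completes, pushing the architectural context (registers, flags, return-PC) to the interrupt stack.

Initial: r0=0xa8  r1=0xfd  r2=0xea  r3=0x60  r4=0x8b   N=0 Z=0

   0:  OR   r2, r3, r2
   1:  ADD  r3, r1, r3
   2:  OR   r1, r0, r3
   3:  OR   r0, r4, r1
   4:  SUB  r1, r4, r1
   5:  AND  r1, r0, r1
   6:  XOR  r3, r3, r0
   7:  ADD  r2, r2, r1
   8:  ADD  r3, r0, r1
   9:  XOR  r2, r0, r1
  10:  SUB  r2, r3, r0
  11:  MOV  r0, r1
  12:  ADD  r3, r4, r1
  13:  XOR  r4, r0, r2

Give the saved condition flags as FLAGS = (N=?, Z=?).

FLAGS = (N=1, Z=0)

after  0: r0=0xa8 r1=0xfd r2=0xea r3=0x60 r4=0x8b  N=1 Z=0
after  1: r0=0xa8 r1=0xfd r2=0xea r3=0x5d r4=0x8b  N=0 Z=0
after  2: r0=0xa8 r1=0xfd r2=0xea r3=0x5d r4=0x8b  N=1 Z=0
after  3: r0=0xff r1=0xfd r2=0xea r3=0x5d r4=0x8b  N=1 Z=0
-- IRQ taken; context saved, return-PC = 4 --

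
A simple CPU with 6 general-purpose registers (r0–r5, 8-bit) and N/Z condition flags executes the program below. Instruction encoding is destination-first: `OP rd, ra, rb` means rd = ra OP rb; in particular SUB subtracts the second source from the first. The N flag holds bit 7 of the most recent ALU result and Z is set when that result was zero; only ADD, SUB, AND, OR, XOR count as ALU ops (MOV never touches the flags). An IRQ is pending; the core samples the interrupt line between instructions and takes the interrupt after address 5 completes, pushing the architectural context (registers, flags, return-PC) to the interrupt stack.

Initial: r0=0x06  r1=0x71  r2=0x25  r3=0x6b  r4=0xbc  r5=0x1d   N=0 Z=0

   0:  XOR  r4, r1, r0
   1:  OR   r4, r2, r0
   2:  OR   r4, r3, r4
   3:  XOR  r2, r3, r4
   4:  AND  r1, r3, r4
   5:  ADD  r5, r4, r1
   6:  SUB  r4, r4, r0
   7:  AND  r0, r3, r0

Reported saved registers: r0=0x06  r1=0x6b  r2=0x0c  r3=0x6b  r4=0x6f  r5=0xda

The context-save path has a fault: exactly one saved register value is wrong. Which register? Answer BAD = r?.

BAD = r2

after  0: r0=0x06 r1=0x71 r2=0x25 r3=0x6b r4=0x77 r5=0x1d  N=0 Z=0
after  1: r0=0x06 r1=0x71 r2=0x25 r3=0x6b r4=0x27 r5=0x1d  N=0 Z=0
after  2: r0=0x06 r1=0x71 r2=0x25 r3=0x6b r4=0x6f r5=0x1d  N=0 Z=0
after  3: r0=0x06 r1=0x71 r2=0x04 r3=0x6b r4=0x6f r5=0x1d  N=0 Z=0
after  4: r0=0x06 r1=0x6b r2=0x04 r3=0x6b r4=0x6f r5=0x1d  N=0 Z=0
after  5: r0=0x06 r1=0x6b r2=0x04 r3=0x6b r4=0x6f r5=0xda  N=1 Z=0
-- IRQ taken; context saved, return-PC = 6 --
mismatch: r2: reported 0x0c vs actual 0x04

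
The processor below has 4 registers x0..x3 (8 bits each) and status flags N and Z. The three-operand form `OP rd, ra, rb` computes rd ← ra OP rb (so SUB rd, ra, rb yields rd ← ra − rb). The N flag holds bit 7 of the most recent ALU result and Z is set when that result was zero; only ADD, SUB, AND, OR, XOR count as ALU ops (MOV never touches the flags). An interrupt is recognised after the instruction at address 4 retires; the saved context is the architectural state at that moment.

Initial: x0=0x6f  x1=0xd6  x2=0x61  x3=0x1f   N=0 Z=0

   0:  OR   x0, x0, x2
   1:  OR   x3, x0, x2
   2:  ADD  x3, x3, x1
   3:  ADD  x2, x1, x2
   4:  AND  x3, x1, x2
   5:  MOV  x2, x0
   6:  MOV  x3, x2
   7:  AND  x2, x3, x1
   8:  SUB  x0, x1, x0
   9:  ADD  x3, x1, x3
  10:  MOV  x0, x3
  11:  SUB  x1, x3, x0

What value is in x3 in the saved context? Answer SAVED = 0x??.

SAVED = 0x16

after  0: x0=0x6f x1=0xd6 x2=0x61 x3=0x1f  N=0 Z=0
after  1: x0=0x6f x1=0xd6 x2=0x61 x3=0x6f  N=0 Z=0
after  2: x0=0x6f x1=0xd6 x2=0x61 x3=0x45  N=0 Z=0
after  3: x0=0x6f x1=0xd6 x2=0x37 x3=0x45  N=0 Z=0
after  4: x0=0x6f x1=0xd6 x2=0x37 x3=0x16  N=0 Z=0
-- IRQ taken; context saved, return-PC = 5 --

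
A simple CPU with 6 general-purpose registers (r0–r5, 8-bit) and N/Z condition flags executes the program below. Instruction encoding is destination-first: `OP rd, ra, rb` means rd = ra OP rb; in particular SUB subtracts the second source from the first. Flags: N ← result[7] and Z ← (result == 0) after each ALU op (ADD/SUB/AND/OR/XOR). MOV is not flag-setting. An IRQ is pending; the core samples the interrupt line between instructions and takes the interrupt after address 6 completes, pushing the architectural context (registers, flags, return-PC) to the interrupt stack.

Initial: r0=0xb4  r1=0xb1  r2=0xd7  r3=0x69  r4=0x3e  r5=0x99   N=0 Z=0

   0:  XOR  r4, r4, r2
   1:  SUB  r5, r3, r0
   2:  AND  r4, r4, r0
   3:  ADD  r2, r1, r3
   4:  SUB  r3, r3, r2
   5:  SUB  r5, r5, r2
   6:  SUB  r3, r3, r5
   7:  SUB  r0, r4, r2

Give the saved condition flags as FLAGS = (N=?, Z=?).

after  0: r0=0xb4 r1=0xb1 r2=0xd7 r3=0x69 r4=0xe9 r5=0x99  N=1 Z=0
after  1: r0=0xb4 r1=0xb1 r2=0xd7 r3=0x69 r4=0xe9 r5=0xb5  N=1 Z=0
after  2: r0=0xb4 r1=0xb1 r2=0xd7 r3=0x69 r4=0xa0 r5=0xb5  N=1 Z=0
after  3: r0=0xb4 r1=0xb1 r2=0x1a r3=0x69 r4=0xa0 r5=0xb5  N=0 Z=0
after  4: r0=0xb4 r1=0xb1 r2=0x1a r3=0x4f r4=0xa0 r5=0xb5  N=0 Z=0
after  5: r0=0xb4 r1=0xb1 r2=0x1a r3=0x4f r4=0xa0 r5=0x9b  N=1 Z=0
after  6: r0=0xb4 r1=0xb1 r2=0x1a r3=0xb4 r4=0xa0 r5=0x9b  N=1 Z=0
-- IRQ taken; context saved, return-PC = 7 --

FLAGS = (N=1, Z=0)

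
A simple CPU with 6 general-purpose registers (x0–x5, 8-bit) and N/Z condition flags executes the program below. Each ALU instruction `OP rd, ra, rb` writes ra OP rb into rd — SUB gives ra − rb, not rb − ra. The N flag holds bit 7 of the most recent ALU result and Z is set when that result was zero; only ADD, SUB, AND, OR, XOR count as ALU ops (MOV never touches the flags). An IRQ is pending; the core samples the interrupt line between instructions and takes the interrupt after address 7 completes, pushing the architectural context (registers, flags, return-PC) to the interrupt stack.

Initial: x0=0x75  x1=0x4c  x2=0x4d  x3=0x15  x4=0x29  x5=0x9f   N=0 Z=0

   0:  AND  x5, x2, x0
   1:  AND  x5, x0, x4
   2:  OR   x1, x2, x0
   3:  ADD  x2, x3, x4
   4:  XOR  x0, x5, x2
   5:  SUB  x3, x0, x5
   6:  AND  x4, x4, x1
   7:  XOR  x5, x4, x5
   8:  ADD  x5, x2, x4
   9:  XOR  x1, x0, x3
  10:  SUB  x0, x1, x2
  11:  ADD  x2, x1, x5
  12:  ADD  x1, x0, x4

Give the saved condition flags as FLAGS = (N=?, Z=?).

after  0: x0=0x75 x1=0x4c x2=0x4d x3=0x15 x4=0x29 x5=0x45  N=0 Z=0
after  1: x0=0x75 x1=0x4c x2=0x4d x3=0x15 x4=0x29 x5=0x21  N=0 Z=0
after  2: x0=0x75 x1=0x7d x2=0x4d x3=0x15 x4=0x29 x5=0x21  N=0 Z=0
after  3: x0=0x75 x1=0x7d x2=0x3e x3=0x15 x4=0x29 x5=0x21  N=0 Z=0
after  4: x0=0x1f x1=0x7d x2=0x3e x3=0x15 x4=0x29 x5=0x21  N=0 Z=0
after  5: x0=0x1f x1=0x7d x2=0x3e x3=0xfe x4=0x29 x5=0x21  N=1 Z=0
after  6: x0=0x1f x1=0x7d x2=0x3e x3=0xfe x4=0x29 x5=0x21  N=0 Z=0
after  7: x0=0x1f x1=0x7d x2=0x3e x3=0xfe x4=0x29 x5=0x08  N=0 Z=0
-- IRQ taken; context saved, return-PC = 8 --

FLAGS = (N=0, Z=0)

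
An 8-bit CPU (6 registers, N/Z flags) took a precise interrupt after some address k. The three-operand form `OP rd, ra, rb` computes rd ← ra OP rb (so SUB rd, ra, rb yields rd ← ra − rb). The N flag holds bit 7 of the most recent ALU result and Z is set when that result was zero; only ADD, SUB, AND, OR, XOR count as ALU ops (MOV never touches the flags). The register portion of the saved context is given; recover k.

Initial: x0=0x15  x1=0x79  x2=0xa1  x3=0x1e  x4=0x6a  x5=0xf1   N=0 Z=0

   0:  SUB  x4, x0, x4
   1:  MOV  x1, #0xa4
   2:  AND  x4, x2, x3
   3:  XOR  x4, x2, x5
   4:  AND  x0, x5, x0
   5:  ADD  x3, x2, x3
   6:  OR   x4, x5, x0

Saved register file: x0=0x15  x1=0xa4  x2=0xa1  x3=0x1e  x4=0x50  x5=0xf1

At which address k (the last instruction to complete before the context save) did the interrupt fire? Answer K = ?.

K = 3

after  0: x0=0x15 x1=0x79 x2=0xa1 x3=0x1e x4=0xab x5=0xf1  N=1 Z=0
after  1: x0=0x15 x1=0xa4 x2=0xa1 x3=0x1e x4=0xab x5=0xf1  N=1 Z=0
after  2: x0=0x15 x1=0xa4 x2=0xa1 x3=0x1e x4=0x00 x5=0xf1  N=0 Z=1
after  3: x0=0x15 x1=0xa4 x2=0xa1 x3=0x1e x4=0x50 x5=0xf1  N=0 Z=0
-- IRQ taken; context saved, return-PC = 4 --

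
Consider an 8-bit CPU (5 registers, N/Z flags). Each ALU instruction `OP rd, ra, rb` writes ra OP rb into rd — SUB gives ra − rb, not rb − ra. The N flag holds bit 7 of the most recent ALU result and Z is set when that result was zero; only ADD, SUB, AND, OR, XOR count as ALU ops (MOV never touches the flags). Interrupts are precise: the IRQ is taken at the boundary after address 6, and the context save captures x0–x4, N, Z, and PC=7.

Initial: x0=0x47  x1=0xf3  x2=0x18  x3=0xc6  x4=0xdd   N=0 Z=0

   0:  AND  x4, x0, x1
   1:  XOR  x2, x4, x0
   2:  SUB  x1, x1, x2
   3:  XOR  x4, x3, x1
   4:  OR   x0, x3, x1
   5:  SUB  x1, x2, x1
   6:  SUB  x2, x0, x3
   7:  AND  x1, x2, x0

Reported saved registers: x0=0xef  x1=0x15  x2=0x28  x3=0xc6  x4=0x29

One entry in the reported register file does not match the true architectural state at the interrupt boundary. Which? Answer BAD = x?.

after  0: x0=0x47 x1=0xf3 x2=0x18 x3=0xc6 x4=0x43  N=0 Z=0
after  1: x0=0x47 x1=0xf3 x2=0x04 x3=0xc6 x4=0x43  N=0 Z=0
after  2: x0=0x47 x1=0xef x2=0x04 x3=0xc6 x4=0x43  N=1 Z=0
after  3: x0=0x47 x1=0xef x2=0x04 x3=0xc6 x4=0x29  N=0 Z=0
after  4: x0=0xef x1=0xef x2=0x04 x3=0xc6 x4=0x29  N=1 Z=0
after  5: x0=0xef x1=0x15 x2=0x04 x3=0xc6 x4=0x29  N=0 Z=0
after  6: x0=0xef x1=0x15 x2=0x29 x3=0xc6 x4=0x29  N=0 Z=0
-- IRQ taken; context saved, return-PC = 7 --
mismatch: x2: reported 0x28 vs actual 0x29

BAD = x2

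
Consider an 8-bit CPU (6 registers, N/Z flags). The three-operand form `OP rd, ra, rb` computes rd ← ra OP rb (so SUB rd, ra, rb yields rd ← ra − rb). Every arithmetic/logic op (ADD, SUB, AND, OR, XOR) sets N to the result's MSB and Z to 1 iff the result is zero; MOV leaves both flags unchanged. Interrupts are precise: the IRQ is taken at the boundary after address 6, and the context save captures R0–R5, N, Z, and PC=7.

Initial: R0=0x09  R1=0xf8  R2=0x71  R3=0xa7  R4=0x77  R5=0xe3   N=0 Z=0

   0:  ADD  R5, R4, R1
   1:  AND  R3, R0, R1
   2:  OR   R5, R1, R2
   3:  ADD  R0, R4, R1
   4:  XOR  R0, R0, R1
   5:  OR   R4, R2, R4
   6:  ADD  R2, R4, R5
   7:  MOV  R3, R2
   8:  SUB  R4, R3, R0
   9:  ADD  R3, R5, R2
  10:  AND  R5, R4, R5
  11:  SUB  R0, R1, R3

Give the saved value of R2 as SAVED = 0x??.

SAVED = 0x70

after  0: R0=0x09 R1=0xf8 R2=0x71 R3=0xa7 R4=0x77 R5=0x6f  N=0 Z=0
after  1: R0=0x09 R1=0xf8 R2=0x71 R3=0x08 R4=0x77 R5=0x6f  N=0 Z=0
after  2: R0=0x09 R1=0xf8 R2=0x71 R3=0x08 R4=0x77 R5=0xf9  N=1 Z=0
after  3: R0=0x6f R1=0xf8 R2=0x71 R3=0x08 R4=0x77 R5=0xf9  N=0 Z=0
after  4: R0=0x97 R1=0xf8 R2=0x71 R3=0x08 R4=0x77 R5=0xf9  N=1 Z=0
after  5: R0=0x97 R1=0xf8 R2=0x71 R3=0x08 R4=0x77 R5=0xf9  N=0 Z=0
after  6: R0=0x97 R1=0xf8 R2=0x70 R3=0x08 R4=0x77 R5=0xf9  N=0 Z=0
-- IRQ taken; context saved, return-PC = 7 --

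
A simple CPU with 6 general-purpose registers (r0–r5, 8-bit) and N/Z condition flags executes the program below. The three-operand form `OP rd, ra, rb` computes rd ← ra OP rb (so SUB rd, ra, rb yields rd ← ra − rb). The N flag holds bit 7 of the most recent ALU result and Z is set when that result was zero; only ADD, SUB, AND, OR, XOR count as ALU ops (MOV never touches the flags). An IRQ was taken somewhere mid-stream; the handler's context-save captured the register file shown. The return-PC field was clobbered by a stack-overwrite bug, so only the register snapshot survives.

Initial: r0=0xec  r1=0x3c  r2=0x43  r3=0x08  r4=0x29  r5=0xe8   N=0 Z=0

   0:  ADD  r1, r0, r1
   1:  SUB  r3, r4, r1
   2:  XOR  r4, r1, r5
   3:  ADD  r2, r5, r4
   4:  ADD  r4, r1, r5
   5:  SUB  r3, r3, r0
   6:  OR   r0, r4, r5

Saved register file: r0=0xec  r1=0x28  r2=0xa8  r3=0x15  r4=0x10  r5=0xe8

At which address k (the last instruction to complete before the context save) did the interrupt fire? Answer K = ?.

K = 5

after  0: r0=0xec r1=0x28 r2=0x43 r3=0x08 r4=0x29 r5=0xe8  N=0 Z=0
after  1: r0=0xec r1=0x28 r2=0x43 r3=0x01 r4=0x29 r5=0xe8  N=0 Z=0
after  2: r0=0xec r1=0x28 r2=0x43 r3=0x01 r4=0xc0 r5=0xe8  N=1 Z=0
after  3: r0=0xec r1=0x28 r2=0xa8 r3=0x01 r4=0xc0 r5=0xe8  N=1 Z=0
after  4: r0=0xec r1=0x28 r2=0xa8 r3=0x01 r4=0x10 r5=0xe8  N=0 Z=0
after  5: r0=0xec r1=0x28 r2=0xa8 r3=0x15 r4=0x10 r5=0xe8  N=0 Z=0
-- IRQ taken; context saved, return-PC = 6 --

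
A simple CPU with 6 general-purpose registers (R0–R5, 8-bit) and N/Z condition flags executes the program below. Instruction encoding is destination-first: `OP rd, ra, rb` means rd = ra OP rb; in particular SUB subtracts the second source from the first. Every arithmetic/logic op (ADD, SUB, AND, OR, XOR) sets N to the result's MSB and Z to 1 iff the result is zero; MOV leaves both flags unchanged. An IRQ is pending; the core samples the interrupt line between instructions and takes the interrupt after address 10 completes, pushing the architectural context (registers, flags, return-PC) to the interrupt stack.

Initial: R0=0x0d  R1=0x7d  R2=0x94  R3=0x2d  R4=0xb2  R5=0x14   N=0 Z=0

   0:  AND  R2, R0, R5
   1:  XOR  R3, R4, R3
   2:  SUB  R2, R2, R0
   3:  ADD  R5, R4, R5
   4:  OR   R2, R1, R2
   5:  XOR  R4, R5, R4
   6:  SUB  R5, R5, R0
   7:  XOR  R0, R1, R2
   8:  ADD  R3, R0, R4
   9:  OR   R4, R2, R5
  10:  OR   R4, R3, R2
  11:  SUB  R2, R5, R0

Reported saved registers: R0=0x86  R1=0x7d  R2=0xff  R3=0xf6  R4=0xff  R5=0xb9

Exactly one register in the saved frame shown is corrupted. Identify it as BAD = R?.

BAD = R0

after  0: R0=0x0d R1=0x7d R2=0x04 R3=0x2d R4=0xb2 R5=0x14  N=0 Z=0
after  1: R0=0x0d R1=0x7d R2=0x04 R3=0x9f R4=0xb2 R5=0x14  N=1 Z=0
after  2: R0=0x0d R1=0x7d R2=0xf7 R3=0x9f R4=0xb2 R5=0x14  N=1 Z=0
after  3: R0=0x0d R1=0x7d R2=0xf7 R3=0x9f R4=0xb2 R5=0xc6  N=1 Z=0
after  4: R0=0x0d R1=0x7d R2=0xff R3=0x9f R4=0xb2 R5=0xc6  N=1 Z=0
after  5: R0=0x0d R1=0x7d R2=0xff R3=0x9f R4=0x74 R5=0xc6  N=0 Z=0
after  6: R0=0x0d R1=0x7d R2=0xff R3=0x9f R4=0x74 R5=0xb9  N=1 Z=0
after  7: R0=0x82 R1=0x7d R2=0xff R3=0x9f R4=0x74 R5=0xb9  N=1 Z=0
after  8: R0=0x82 R1=0x7d R2=0xff R3=0xf6 R4=0x74 R5=0xb9  N=1 Z=0
after  9: R0=0x82 R1=0x7d R2=0xff R3=0xf6 R4=0xff R5=0xb9  N=1 Z=0
after 10: R0=0x82 R1=0x7d R2=0xff R3=0xf6 R4=0xff R5=0xb9  N=1 Z=0
-- IRQ taken; context saved, return-PC = 11 --
mismatch: R0: reported 0x86 vs actual 0x82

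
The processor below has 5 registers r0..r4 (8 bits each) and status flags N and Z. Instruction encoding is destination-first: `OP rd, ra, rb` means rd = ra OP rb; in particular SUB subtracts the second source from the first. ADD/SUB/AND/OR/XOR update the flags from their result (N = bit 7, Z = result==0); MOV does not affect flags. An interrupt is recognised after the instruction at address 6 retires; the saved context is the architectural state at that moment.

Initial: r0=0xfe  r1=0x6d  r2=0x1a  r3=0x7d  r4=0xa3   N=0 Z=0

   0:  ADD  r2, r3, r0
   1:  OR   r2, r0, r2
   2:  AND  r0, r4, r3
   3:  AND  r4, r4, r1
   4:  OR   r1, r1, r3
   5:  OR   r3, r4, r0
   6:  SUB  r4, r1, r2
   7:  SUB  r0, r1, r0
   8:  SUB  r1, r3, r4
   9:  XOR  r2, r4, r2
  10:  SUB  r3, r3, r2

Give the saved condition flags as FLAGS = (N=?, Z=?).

FLAGS = (N=0, Z=0)

after  0: r0=0xfe r1=0x6d r2=0x7b r3=0x7d r4=0xa3  N=0 Z=0
after  1: r0=0xfe r1=0x6d r2=0xff r3=0x7d r4=0xa3  N=1 Z=0
after  2: r0=0x21 r1=0x6d r2=0xff r3=0x7d r4=0xa3  N=0 Z=0
after  3: r0=0x21 r1=0x6d r2=0xff r3=0x7d r4=0x21  N=0 Z=0
after  4: r0=0x21 r1=0x7d r2=0xff r3=0x7d r4=0x21  N=0 Z=0
after  5: r0=0x21 r1=0x7d r2=0xff r3=0x21 r4=0x21  N=0 Z=0
after  6: r0=0x21 r1=0x7d r2=0xff r3=0x21 r4=0x7e  N=0 Z=0
-- IRQ taken; context saved, return-PC = 7 --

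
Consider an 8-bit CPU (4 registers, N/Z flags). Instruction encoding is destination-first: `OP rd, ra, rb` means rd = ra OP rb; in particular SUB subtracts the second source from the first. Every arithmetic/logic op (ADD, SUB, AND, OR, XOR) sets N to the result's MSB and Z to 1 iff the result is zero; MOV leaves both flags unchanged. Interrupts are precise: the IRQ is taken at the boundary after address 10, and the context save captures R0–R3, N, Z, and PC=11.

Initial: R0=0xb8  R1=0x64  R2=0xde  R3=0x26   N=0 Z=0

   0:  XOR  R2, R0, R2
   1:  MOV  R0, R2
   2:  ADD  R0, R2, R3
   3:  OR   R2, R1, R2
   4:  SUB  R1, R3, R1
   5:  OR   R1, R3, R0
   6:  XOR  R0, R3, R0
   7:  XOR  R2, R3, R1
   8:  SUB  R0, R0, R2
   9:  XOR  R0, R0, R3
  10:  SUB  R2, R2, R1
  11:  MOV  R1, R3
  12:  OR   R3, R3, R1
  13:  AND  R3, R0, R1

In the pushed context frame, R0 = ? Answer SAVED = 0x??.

after  0: R0=0xb8 R1=0x64 R2=0x66 R3=0x26  N=0 Z=0
after  1: R0=0x66 R1=0x64 R2=0x66 R3=0x26  N=0 Z=0
after  2: R0=0x8c R1=0x64 R2=0x66 R3=0x26  N=1 Z=0
after  3: R0=0x8c R1=0x64 R2=0x66 R3=0x26  N=0 Z=0
after  4: R0=0x8c R1=0xc2 R2=0x66 R3=0x26  N=1 Z=0
after  5: R0=0x8c R1=0xae R2=0x66 R3=0x26  N=1 Z=0
after  6: R0=0xaa R1=0xae R2=0x66 R3=0x26  N=1 Z=0
after  7: R0=0xaa R1=0xae R2=0x88 R3=0x26  N=1 Z=0
after  8: R0=0x22 R1=0xae R2=0x88 R3=0x26  N=0 Z=0
after  9: R0=0x04 R1=0xae R2=0x88 R3=0x26  N=0 Z=0
after 10: R0=0x04 R1=0xae R2=0xda R3=0x26  N=1 Z=0
-- IRQ taken; context saved, return-PC = 11 --

SAVED = 0x04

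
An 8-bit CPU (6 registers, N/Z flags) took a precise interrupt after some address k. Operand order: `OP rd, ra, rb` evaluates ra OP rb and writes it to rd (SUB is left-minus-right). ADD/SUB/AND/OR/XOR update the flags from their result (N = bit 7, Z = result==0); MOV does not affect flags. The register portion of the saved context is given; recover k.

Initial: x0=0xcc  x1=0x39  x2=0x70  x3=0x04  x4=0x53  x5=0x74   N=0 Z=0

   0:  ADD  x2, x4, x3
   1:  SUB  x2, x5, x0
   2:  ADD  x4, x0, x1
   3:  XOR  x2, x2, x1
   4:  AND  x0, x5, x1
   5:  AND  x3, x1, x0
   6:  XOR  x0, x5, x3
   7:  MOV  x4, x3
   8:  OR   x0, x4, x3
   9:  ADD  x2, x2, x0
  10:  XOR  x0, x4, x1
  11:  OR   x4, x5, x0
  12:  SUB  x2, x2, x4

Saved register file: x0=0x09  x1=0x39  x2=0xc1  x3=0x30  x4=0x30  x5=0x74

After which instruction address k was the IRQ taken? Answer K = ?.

after  0: x0=0xcc x1=0x39 x2=0x57 x3=0x04 x4=0x53 x5=0x74  N=0 Z=0
after  1: x0=0xcc x1=0x39 x2=0xa8 x3=0x04 x4=0x53 x5=0x74  N=1 Z=0
after  2: x0=0xcc x1=0x39 x2=0xa8 x3=0x04 x4=0x05 x5=0x74  N=0 Z=0
after  3: x0=0xcc x1=0x39 x2=0x91 x3=0x04 x4=0x05 x5=0x74  N=1 Z=0
after  4: x0=0x30 x1=0x39 x2=0x91 x3=0x04 x4=0x05 x5=0x74  N=0 Z=0
after  5: x0=0x30 x1=0x39 x2=0x91 x3=0x30 x4=0x05 x5=0x74  N=0 Z=0
after  6: x0=0x44 x1=0x39 x2=0x91 x3=0x30 x4=0x05 x5=0x74  N=0 Z=0
after  7: x0=0x44 x1=0x39 x2=0x91 x3=0x30 x4=0x30 x5=0x74  N=0 Z=0
after  8: x0=0x30 x1=0x39 x2=0x91 x3=0x30 x4=0x30 x5=0x74  N=0 Z=0
after  9: x0=0x30 x1=0x39 x2=0xc1 x3=0x30 x4=0x30 x5=0x74  N=1 Z=0
after 10: x0=0x09 x1=0x39 x2=0xc1 x3=0x30 x4=0x30 x5=0x74  N=0 Z=0
-- IRQ taken; context saved, return-PC = 11 --

K = 10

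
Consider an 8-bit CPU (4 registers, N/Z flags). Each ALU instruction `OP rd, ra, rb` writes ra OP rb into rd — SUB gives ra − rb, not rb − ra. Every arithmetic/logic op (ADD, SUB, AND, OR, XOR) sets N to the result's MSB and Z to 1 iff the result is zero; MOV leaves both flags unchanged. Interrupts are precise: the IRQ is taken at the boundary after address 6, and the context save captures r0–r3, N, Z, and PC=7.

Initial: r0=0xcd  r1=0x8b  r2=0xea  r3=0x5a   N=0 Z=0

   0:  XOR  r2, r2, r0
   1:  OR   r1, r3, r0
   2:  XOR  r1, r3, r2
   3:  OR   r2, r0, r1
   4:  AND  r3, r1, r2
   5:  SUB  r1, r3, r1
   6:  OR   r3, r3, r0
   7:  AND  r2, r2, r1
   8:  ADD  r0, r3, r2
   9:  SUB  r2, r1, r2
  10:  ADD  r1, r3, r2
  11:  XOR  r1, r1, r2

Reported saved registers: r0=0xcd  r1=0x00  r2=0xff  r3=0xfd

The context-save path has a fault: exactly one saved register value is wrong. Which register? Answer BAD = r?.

BAD = r2

after  0: r0=0xcd r1=0x8b r2=0x27 r3=0x5a  N=0 Z=0
after  1: r0=0xcd r1=0xdf r2=0x27 r3=0x5a  N=1 Z=0
after  2: r0=0xcd r1=0x7d r2=0x27 r3=0x5a  N=0 Z=0
after  3: r0=0xcd r1=0x7d r2=0xfd r3=0x5a  N=1 Z=0
after  4: r0=0xcd r1=0x7d r2=0xfd r3=0x7d  N=0 Z=0
after  5: r0=0xcd r1=0x00 r2=0xfd r3=0x7d  N=0 Z=1
after  6: r0=0xcd r1=0x00 r2=0xfd r3=0xfd  N=1 Z=0
-- IRQ taken; context saved, return-PC = 7 --
mismatch: r2: reported 0xff vs actual 0xfd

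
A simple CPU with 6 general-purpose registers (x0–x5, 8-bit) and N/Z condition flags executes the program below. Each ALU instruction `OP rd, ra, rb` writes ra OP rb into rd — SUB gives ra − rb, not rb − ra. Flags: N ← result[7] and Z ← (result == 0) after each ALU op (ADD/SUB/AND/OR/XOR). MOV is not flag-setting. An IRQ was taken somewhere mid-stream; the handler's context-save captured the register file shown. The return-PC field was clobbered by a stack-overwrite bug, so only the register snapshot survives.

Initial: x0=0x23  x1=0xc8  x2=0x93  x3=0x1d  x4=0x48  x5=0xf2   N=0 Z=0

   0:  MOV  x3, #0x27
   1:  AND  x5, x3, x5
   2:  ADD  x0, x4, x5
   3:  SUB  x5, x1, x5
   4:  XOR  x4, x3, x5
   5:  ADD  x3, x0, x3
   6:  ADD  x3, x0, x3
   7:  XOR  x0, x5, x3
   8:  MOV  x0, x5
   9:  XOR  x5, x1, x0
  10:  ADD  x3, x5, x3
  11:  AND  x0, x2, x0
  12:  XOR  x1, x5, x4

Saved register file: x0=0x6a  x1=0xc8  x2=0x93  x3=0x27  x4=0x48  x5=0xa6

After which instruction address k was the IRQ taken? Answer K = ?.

after  0: x0=0x23 x1=0xc8 x2=0x93 x3=0x27 x4=0x48 x5=0xf2  N=0 Z=0
after  1: x0=0x23 x1=0xc8 x2=0x93 x3=0x27 x4=0x48 x5=0x22  N=0 Z=0
after  2: x0=0x6a x1=0xc8 x2=0x93 x3=0x27 x4=0x48 x5=0x22  N=0 Z=0
after  3: x0=0x6a x1=0xc8 x2=0x93 x3=0x27 x4=0x48 x5=0xa6  N=1 Z=0
-- IRQ taken; context saved, return-PC = 4 --

K = 3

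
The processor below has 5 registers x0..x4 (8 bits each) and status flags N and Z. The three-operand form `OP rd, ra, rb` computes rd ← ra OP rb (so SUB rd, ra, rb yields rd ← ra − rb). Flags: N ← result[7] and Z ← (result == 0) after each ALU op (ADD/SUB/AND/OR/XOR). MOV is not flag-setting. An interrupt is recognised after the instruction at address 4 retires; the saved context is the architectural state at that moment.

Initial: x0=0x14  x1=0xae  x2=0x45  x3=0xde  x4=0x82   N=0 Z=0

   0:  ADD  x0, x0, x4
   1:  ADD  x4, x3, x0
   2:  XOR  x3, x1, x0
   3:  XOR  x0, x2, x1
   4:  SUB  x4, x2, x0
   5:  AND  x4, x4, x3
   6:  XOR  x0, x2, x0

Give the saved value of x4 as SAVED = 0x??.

after  0: x0=0x96 x1=0xae x2=0x45 x3=0xde x4=0x82  N=1 Z=0
after  1: x0=0x96 x1=0xae x2=0x45 x3=0xde x4=0x74  N=0 Z=0
after  2: x0=0x96 x1=0xae x2=0x45 x3=0x38 x4=0x74  N=0 Z=0
after  3: x0=0xeb x1=0xae x2=0x45 x3=0x38 x4=0x74  N=1 Z=0
after  4: x0=0xeb x1=0xae x2=0x45 x3=0x38 x4=0x5a  N=0 Z=0
-- IRQ taken; context saved, return-PC = 5 --

SAVED = 0x5a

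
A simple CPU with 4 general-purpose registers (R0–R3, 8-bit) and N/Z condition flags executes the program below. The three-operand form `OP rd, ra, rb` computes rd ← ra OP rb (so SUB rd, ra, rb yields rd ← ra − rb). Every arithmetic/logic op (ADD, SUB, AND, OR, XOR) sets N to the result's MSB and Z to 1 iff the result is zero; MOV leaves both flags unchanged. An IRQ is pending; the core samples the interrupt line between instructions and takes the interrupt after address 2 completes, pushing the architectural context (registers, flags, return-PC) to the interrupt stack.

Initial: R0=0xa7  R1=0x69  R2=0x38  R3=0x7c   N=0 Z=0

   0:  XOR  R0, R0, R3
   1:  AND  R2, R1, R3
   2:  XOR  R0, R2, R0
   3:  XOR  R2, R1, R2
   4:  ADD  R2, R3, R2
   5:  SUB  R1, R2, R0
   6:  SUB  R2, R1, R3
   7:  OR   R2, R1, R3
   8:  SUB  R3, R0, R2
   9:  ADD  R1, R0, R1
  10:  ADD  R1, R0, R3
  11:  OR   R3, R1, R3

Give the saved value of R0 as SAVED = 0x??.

after  0: R0=0xdb R1=0x69 R2=0x38 R3=0x7c  N=1 Z=0
after  1: R0=0xdb R1=0x69 R2=0x68 R3=0x7c  N=0 Z=0
after  2: R0=0xb3 R1=0x69 R2=0x68 R3=0x7c  N=1 Z=0
-- IRQ taken; context saved, return-PC = 3 --

SAVED = 0xb3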